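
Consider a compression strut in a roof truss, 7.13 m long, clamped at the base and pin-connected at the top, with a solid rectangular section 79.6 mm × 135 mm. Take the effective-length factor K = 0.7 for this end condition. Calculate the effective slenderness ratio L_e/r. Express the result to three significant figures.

For a rectangle r_min = b/√12 = 79.6/√12 = 22.98 mm
L_e = K·L = 0.7 × 7.13 m = 4.991 m = 4991.0 mm
λ = L_e / r_min = 4991.0 / 22.98 = 217

λ ≈ 217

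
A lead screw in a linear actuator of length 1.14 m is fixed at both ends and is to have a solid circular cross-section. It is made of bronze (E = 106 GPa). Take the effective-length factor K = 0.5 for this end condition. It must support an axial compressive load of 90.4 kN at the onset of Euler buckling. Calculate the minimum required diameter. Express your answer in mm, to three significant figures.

L_e = K·L = 0.5 × 1.14 = 0.5700 m
Required I = P_cr·L_e²/(π²E) = 9.040×10^4 × 0.5700² / (π² × 1.06×10^11) = 2.807×10^-8 m⁴
I_req = 2.807×10^4 mm⁴
Solid circle: I = πd⁴/64  ⇒  d = (64I/π)^(1/4) = (64×2.807×10^4/π)^(1/4) = 27.5 mm

d ≈ 27.5 mm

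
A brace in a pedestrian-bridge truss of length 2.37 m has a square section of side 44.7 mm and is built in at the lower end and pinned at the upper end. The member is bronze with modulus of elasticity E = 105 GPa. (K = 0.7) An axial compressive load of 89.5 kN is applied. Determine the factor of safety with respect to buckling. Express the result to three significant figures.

n ≈ 1.40

I = a⁴/12 = 44.7⁴/12 = 3.327×10^5 mm⁴
I = 3.327×10^5 mm⁴ = 3.327×10^-7 m⁴
Effective length L_e = K·L = 0.7 × 2.37 = 1.659 m
P_cr = π²EI / L_e² = π² × 105×10⁹ × 3.327×10^-7 / 1.659² = 1.253×10^5 N
Factor of safety n = P_cr / P = 125.27 / 89.5 = 1.40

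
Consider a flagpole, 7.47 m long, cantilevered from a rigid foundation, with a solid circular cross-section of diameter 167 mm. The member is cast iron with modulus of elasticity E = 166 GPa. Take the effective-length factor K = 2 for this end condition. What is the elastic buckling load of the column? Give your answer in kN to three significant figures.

I = πd⁴/64 = π×167⁴/64 = 3.818×10^7 mm⁴
I = 3.818×10^7 mm⁴ = 3.818×10^-5 m⁴
Effective length L_e = K·L = 2 × 7.47 = 14.94 m
P_cr = π²EI / L_e² = π² × 166×10⁹ × 3.818×10^-5 / 14.94² = 2.802×10^5 N

P_cr ≈ 280 kN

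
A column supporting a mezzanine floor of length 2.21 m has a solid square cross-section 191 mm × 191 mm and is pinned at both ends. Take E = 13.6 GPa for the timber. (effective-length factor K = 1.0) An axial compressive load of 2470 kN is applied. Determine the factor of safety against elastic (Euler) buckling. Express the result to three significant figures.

I = a⁴/12 = 191⁴/12 = 1.109×10^8 mm⁴
I = 1.109×10^8 mm⁴ = 1.109×10^-4 m⁴
Effective length L_e = K·L = 1 × 2.21 = 2.210 m
P_cr = π²EI / L_e² = π² × 13.6×10⁹ × 1.109×10^-4 / 2.210² = 3.048×10^6 N
Factor of safety n = P_cr / P = 3047.9 / 2470 = 1.23

n ≈ 1.23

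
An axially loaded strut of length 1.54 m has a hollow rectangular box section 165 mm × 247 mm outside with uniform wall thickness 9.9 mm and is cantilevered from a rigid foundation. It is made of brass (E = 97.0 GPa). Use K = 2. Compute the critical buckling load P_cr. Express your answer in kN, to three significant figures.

Inner dimensions: h_i = 247 − 2×9.9 = 227.2 mm, b_i = 165 − 2×9.9 = 145.2 mm
Weak-axis I_min = (h_o·b_o³ − h_i·b_i³)/12 with b_o = 165, b_i = 145.2 mm (shorter outer/inner sides).
I_min = (247×165³ − 227.2×145.2³)/12 = 3.450×10^7 mm⁴
I = 3.450×10^7 mm⁴ = 3.450×10^-5 m⁴
Effective length L_e = K·L = 2 × 1.54 = 3.080 m
P_cr = π²EI / L_e² = π² × 97.0×10⁹ × 3.450×10^-5 / 3.080² = 3.482×10^6 N

P_cr ≈ 3480 kN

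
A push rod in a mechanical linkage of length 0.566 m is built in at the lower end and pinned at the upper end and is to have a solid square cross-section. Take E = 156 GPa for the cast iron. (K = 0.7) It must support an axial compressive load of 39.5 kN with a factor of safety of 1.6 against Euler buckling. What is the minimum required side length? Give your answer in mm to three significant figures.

a ≈ 16.7 mm

Required P_cr = n·P = 1.6 × 39.5 = 63.20 kN
L_e = K·L = 0.7 × 0.566 = 0.3962 m
Required I = P_cr·L_e²/(π²E) = 6.320×10^4 × 0.3962² / (π² × 1.56×10^11) = 6.443×10^-9 m⁴
I_req = 6.443×10^3 mm⁴
Solid square: I = a⁴/12  ⇒  a = (12I)^(1/4) = (12×6.443×10^3)^(1/4) = 16.7 mm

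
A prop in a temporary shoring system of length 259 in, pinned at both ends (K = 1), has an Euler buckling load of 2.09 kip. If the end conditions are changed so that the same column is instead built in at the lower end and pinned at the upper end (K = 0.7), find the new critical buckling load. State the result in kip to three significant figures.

P_cr ∝ 1/K², so P_cr,new = P_cr,old × (K_old/K_new)² = 2.09 × (1/0.7)²
= 2.09 × 2.041 = 4.27 kip

P_cr ≈ 4.27 kip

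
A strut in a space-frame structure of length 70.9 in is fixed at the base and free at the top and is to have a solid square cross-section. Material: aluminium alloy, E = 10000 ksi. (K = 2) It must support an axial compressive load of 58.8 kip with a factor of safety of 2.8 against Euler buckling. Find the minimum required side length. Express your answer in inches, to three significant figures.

Required P_cr = n·P = 2.8 × 58.8 = 164.6 kip
L_e = K·L = 2 × 70.9 = 141.8 in
Required I = P_cr·L_e²/(π²E) = 1.646×10^5 × 141.8² / (π² × 1.00×10^7) = 33.54 in⁴
Solid square: I = a⁴/12  ⇒  a = (12I)^(1/4) = (12×33.54)^(1/4) = 4.48 in

a ≈ 4.48 in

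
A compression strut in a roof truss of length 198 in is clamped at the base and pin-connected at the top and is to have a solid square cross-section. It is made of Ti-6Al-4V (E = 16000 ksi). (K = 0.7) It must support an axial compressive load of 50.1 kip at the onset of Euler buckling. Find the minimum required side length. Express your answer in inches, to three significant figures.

L_e = K·L = 0.7 × 198 = 138.6 in
Required I = P_cr·L_e²/(π²E) = 5.010×10^4 × 138.6² / (π² × 1.60×10^7) = 6.095 in⁴
Solid square: I = a⁴/12  ⇒  a = (12I)^(1/4) = (12×6.095)^(1/4) = 2.92 in

a ≈ 2.92 in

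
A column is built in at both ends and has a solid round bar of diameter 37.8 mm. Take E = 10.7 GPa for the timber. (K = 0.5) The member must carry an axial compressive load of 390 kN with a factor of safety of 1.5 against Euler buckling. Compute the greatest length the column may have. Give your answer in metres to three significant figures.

I = πd⁴/64 = π×37.8⁴/64 = 1.002×10^5 mm⁴
I = 1.002×10^-7 m⁴
Required critical load P_cr = n·P = 1.5 × 390 = 585.0 kN = 5.850×10^5 N
From P_cr = π²EI/(K·L)²:  L = (1/K)·√(π²EI/P_cr) = (1/0.5)·√(π²×1.07×10^10×1.002×10^-7/5.850×10^5)
L = 0.269 m

L_max ≈ 0.269 m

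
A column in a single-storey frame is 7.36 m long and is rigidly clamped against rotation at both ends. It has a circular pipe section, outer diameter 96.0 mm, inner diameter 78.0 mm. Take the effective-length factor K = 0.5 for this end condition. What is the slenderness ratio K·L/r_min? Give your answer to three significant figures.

d_o = 96.0 mm, d_i = 78.0 mm
I = π(d_o⁴ − d_i⁴)/64 = π(96.0⁴ − 78.00⁴)/64 = 2.352×10^6 mm⁴
A = 2.460×10^3 mm²;  r_min = √(I/A) = √(2.352×10^6/2.460×10^3) = 30.92 mm
L_e = K·L = 0.5 × 7.36 m = 3.680 m = 3680.0 mm
λ = L_e / r_min = 3680.0 / 30.92 = 119

λ ≈ 119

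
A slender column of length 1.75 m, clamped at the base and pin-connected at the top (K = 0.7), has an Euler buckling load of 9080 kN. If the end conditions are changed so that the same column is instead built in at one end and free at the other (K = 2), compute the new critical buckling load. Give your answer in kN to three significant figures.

P_cr ∝ 1/K², so P_cr,new = P_cr,old × (K_old/K_new)² = 9080 × (0.7/2)²
= 9080 × 0.1225 = 1110 kN

P_cr ≈ 1110 kN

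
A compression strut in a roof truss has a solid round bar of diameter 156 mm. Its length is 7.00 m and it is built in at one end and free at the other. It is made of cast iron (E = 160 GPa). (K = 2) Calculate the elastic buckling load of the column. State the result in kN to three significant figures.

I = πd⁴/64 = π×156⁴/64 = 2.907×10^7 mm⁴
I = 2.907×10^7 mm⁴ = 2.907×10^-5 m⁴
Effective length L_e = K·L = 2 × 7.00 = 14.00 m
P_cr = π²EI / L_e² = π² × 160×10⁹ × 2.907×10^-5 / 14.00² = 2.342×10^5 N

P_cr ≈ 234 kN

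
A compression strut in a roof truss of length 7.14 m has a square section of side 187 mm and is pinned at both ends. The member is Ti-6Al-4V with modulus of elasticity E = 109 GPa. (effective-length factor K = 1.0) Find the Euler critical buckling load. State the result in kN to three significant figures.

P_cr ≈ 2150 kN

I = a⁴/12 = 187⁴/12 = 1.019×10^8 mm⁴
I = 1.019×10^8 mm⁴ = 1.019×10^-4 m⁴
Effective length L_e = K·L = 1 × 7.14 = 7.140 m
P_cr = π²EI / L_e² = π² × 109×10⁹ × 1.019×10^-4 / 7.140² = 2.150×10^6 N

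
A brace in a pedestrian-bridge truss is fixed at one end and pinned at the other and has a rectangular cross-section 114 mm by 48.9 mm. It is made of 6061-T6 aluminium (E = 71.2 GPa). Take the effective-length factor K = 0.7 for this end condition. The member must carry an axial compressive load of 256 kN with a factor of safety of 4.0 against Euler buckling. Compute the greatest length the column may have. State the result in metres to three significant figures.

Buckling occurs about the weak axis: I_min = h·b³/12 with b = 48.9 mm (the shorter side).
I_min = 114×48.9³/12 = 1.111×10^6 mm⁴
I = 1.111×10^-6 m⁴
Required critical load P_cr = n·P = 4.0 × 256 = 1024 kN = 1.024×10^6 N
From P_cr = π²EI/(K·L)²:  L = (1/K)·√(π²EI/P_cr) = (1/0.7)·√(π²×7.12×10^10×1.111×10^-6/1.024×10^6)
L = 1.25 m

L_max ≈ 1.25 m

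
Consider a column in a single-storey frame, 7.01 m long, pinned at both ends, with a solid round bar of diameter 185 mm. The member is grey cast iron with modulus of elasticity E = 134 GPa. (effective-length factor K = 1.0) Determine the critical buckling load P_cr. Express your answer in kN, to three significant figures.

P_cr ≈ 1550 kN

I = πd⁴/64 = π×185⁴/64 = 5.750×10^7 mm⁴
I = 5.750×10^7 mm⁴ = 5.750×10^-5 m⁴
Effective length L_e = K·L = 1 × 7.01 = 7.010 m
P_cr = π²EI / L_e² = π² × 134×10⁹ × 5.750×10^-5 / 7.010² = 1.547×10^6 N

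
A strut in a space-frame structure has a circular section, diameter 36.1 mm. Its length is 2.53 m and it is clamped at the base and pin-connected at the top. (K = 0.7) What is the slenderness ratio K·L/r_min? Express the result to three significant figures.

I = πd⁴/64 = π×36.1⁴/64 = 8.337×10^4 mm⁴
A = 1.024×10^3 mm²;  r_min = √(I/A) = √(8.337×10^4/1.024×10^3) = 9.025 mm
L_e = K·L = 0.7 × 2.53 m = 1.771 m = 1771.0 mm
λ = L_e / r_min = 1771.0 / 9.025 = 196

λ ≈ 196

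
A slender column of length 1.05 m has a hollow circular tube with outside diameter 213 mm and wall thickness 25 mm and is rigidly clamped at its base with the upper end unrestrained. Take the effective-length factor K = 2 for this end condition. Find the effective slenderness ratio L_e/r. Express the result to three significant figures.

λ ≈ 31.3

Inner diameter d_i = 213 − 2×25 = 163.0 mm
I = π(d_o⁴ − d_i⁴)/64 = π(213⁴ − 163.0⁴)/64 = 6.639×10^7 mm⁴
A = 1.477×10^4 mm²;  r_min = √(I/A) = √(6.639×10^7/1.477×10^4) = 67.05 mm
L_e = K·L = 2 × 1.05 m = 2.100 m = 2100.0 mm
λ = L_e / r_min = 2100.0 / 67.05 = 31.3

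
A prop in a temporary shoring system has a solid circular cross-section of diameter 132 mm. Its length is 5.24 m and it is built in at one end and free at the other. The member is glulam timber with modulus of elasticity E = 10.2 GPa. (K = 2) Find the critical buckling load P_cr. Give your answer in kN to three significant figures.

I = πd⁴/64 = π×132⁴/64 = 1.490×10^7 mm⁴
I = 1.490×10^7 mm⁴ = 1.490×10^-5 m⁴
Effective length L_e = K·L = 2 × 5.24 = 10.48 m
P_cr = π²EI / L_e² = π² × 10.2×10⁹ × 1.490×10^-5 / 10.48² = 1.366×10^4 N

P_cr ≈ 13.7 kN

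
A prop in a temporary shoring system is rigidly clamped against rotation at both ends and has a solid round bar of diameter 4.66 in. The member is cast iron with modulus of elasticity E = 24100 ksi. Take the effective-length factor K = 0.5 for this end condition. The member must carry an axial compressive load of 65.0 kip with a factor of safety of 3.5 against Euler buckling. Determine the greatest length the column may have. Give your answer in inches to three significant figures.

L_max ≈ 311 in

I = πd⁴/64 = π×4.66⁴/64 = 23.15 in⁴
Required critical load P_cr = n·P = 3.5 × 65.0 = 227.5 kip = 2.275×10^5 lb
From P_cr = π²EI/(K·L)²:  L = (1/K)·√(π²EI/P_cr) = (1/0.5)·√(π²×2.41×10^7×23.15/2.275×10^5)
L = 311 in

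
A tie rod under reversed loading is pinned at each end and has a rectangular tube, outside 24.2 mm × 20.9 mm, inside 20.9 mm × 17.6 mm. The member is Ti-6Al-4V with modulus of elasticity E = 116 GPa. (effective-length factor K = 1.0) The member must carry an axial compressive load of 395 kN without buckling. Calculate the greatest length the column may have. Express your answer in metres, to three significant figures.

L_max ≈ 0.161 m

Weak-axis I_min = (h_o·b_o³ − h_i·b_i³)/12 with b_o = 20.9, b_i = 17.60 mm (shorter outer/inner sides).
I_min = (24.2×20.9³ − 20.90×17.60³)/12 = 8.916×10^3 mm⁴
I = 8.916×10^-9 m⁴
At the buckling limit P_cr = P = 3.950×10^5 N
From P_cr = π²EI/(K·L)²:  L = (1/K)·√(π²EI/P_cr) = (1/1)·√(π²×1.16×10^11×8.916×10^-9/3.950×10^5)
L = 0.161 m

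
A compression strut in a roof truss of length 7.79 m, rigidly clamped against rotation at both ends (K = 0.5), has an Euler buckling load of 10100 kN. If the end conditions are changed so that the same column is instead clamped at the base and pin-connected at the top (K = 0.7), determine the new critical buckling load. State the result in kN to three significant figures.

P_cr ≈ 5150 kN

P_cr ∝ 1/K², so P_cr,new = P_cr,old × (K_old/K_new)² = 10100 × (0.5/0.7)²
= 10100 × 0.5102 = 5150 kN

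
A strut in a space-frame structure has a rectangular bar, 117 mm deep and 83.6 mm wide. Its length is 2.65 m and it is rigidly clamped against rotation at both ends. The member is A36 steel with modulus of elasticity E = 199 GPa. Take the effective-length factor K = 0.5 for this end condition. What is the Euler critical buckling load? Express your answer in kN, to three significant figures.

P_cr ≈ 6370 kN

Buckling occurs about the weak axis: I_min = h·b³/12 with b = 83.6 mm (the shorter side).
I_min = 117×83.6³/12 = 5.697×10^6 mm⁴
I = 5.697×10^6 mm⁴ = 5.697×10^-6 m⁴
Effective length L_e = K·L = 0.5 × 2.65 = 1.325 m
P_cr = π²EI / L_e² = π² × 199×10⁹ × 5.697×10^-6 / 1.325² = 6.373×10^6 N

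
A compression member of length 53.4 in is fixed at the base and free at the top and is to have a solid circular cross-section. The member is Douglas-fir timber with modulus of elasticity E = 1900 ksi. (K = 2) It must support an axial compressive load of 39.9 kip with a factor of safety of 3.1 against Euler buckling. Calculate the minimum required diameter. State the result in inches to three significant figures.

Required P_cr = n·P = 3.1 × 39.9 = 123.7 kip
L_e = K·L = 2 × 53.4 = 106.8 in
Required I = P_cr·L_e²/(π²E) = 1.237×10^5 × 106.8² / (π² × 1.90×10^6) = 75.24 in⁴
Solid circle: I = πd⁴/64  ⇒  d = (64I/π)^(1/4) = (64×75.24/π)^(1/4) = 6.26 in

d ≈ 6.26 in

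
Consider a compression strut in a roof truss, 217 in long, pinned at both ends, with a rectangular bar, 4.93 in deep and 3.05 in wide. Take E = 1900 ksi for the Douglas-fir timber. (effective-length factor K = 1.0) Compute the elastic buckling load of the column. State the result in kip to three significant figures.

P_cr ≈ 4.64 kip

Buckling occurs about the weak axis: I_min = h·b³/12 with b = 3.05 in (the shorter side).
I_min = 4.93×3.05³/12 = 11.66 in⁴
Effective length L_e = K·L = 1 × 217 = 217.0 in
P_cr = π²EI / L_e² = π² × 1900×10³ × 11.66 / 217.0² = 4.642×10^3 lb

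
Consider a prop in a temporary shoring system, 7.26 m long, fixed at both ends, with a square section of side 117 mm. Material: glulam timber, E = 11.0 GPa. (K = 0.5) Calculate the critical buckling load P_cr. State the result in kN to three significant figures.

I = a⁴/12 = 117⁴/12 = 1.562×10^7 mm⁴
I = 1.562×10^7 mm⁴ = 1.562×10^-5 m⁴
Effective length L_e = K·L = 0.5 × 7.26 = 3.630 m
P_cr = π²EI / L_e² = π² × 11.0×10⁹ × 1.562×10^-5 / 3.630² = 1.287×10^5 N

P_cr ≈ 129 kN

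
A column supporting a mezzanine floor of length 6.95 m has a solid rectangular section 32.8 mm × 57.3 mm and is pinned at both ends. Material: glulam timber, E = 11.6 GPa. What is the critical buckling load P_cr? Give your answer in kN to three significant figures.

Buckling occurs about the weak axis: I_min = h·b³/12 with b = 32.8 mm (the shorter side).
I_min = 57.3×32.8³/12 = 1.685×10^5 mm⁴
I = 1.685×10^5 mm⁴ = 1.685×10^-7 m⁴
Effective length L_e = K·L = 1 × 6.95 = 6.950 m
P_cr = π²EI / L_e² = π² × 11.6×10⁹ × 1.685×10^-7 / 6.950² = 399.4 N

P_cr ≈ 0.399 kN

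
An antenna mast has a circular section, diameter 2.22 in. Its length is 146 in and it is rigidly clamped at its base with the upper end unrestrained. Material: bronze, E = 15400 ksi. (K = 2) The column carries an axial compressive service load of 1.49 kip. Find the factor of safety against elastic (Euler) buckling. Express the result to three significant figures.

I = πd⁴/64 = π×2.22⁴/64 = 1.192 in⁴
Effective length L_e = K·L = 2 × 146 = 292.0 in
P_cr = π²EI / L_e² = π² × 15400×10³ × 1.192 / 292.0² = 2.125×10^3 lb
Factor of safety n = P_cr / P = 2.1254 / 1.49 = 1.43

n ≈ 1.43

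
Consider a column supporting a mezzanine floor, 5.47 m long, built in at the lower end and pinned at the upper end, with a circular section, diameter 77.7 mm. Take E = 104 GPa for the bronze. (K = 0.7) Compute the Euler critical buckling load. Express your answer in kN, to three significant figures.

P_cr ≈ 125 kN

I = πd⁴/64 = π×77.7⁴/64 = 1.789×10^6 mm⁴
I = 1.789×10^6 mm⁴ = 1.789×10^-6 m⁴
Effective length L_e = K·L = 0.7 × 5.47 = 3.829 m
P_cr = π²EI / L_e² = π² × 104×10⁹ × 1.789×10^-6 / 3.829² = 1.253×10^5 N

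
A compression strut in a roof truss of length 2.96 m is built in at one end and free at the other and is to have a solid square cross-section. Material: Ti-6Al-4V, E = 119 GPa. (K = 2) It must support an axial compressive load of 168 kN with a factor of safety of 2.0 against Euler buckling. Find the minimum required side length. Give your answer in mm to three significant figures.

a ≈ 105 mm

Required P_cr = n·P = 2.0 × 168 = 336.0 kN
L_e = K·L = 2 × 2.96 = 5.920 m
Required I = P_cr·L_e²/(π²E) = 3.360×10^5 × 5.920² / (π² × 1.19×10^11) = 1.003×10^-5 m⁴
I_req = 1.003×10^7 mm⁴
Solid square: I = a⁴/12  ⇒  a = (12I)^(1/4) = (12×1.003×10^7)^(1/4) = 105 mm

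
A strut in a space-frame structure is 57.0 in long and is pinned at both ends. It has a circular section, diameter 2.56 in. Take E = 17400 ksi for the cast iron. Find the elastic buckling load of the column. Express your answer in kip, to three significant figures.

P_cr ≈ 111 kip

I = πd⁴/64 = π×2.56⁴/64 = 2.108 in⁴
Effective length L_e = K·L = 1 × 57.0 = 57.00 in
P_cr = π²EI / L_e² = π² × 17400×10³ × 2.108 / 57.00² = 1.114×10^5 lb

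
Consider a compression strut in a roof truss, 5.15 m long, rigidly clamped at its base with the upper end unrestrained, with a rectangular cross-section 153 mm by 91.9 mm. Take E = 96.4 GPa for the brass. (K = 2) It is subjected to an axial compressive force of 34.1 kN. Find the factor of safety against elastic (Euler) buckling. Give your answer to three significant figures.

n ≈ 2.60

Buckling occurs about the weak axis: I_min = h·b³/12 with b = 91.9 mm (the shorter side).
I_min = 153×91.9³/12 = 9.896×10^6 mm⁴
I = 9.896×10^6 mm⁴ = 9.896×10^-6 m⁴
Effective length L_e = K·L = 2 × 5.15 = 10.30 m
P_cr = π²EI / L_e² = π² × 96.4×10⁹ × 9.896×10^-6 / 10.30² = 8.875×10^4 N
Factor of safety n = P_cr / P = 88.748 / 34.1 = 2.60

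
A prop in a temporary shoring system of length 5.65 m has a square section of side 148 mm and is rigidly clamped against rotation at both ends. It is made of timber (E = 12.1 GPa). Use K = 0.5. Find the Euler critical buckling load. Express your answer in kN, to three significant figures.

I = a⁴/12 = 148⁴/12 = 3.998×10^7 mm⁴
I = 3.998×10^7 mm⁴ = 3.998×10^-5 m⁴
Effective length L_e = K·L = 0.5 × 5.65 = 2.825 m
P_cr = π²EI / L_e² = π² × 12.1×10⁹ × 3.998×10^-5 / 2.825² = 5.983×10^5 N

P_cr ≈ 598 kN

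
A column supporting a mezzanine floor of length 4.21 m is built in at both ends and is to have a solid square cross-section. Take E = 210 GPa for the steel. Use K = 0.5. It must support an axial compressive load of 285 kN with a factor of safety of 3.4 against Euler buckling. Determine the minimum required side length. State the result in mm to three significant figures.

a ≈ 70.6 mm

Required P_cr = n·P = 3.4 × 285 = 969.0 kN
L_e = K·L = 0.5 × 4.21 = 2.105 m
Required I = P_cr·L_e²/(π²E) = 9.690×10^5 × 2.105² / (π² × 2.10×10^11) = 2.072×10^-6 m⁴
I_req = 2.072×10^6 mm⁴
Solid square: I = a⁴/12  ⇒  a = (12I)^(1/4) = (12×2.072×10^6)^(1/4) = 70.6 mm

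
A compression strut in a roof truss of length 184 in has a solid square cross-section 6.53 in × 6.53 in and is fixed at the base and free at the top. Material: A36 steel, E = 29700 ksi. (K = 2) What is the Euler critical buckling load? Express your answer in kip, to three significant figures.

I = a⁴/12 = 6.53⁴/12 = 151.5 in⁴
Effective length L_e = K·L = 2 × 184 = 368.0 in
P_cr = π²EI / L_e² = π² × 29700×10³ × 151.5 / 368.0² = 3.280×10^5 lb

P_cr ≈ 328 kip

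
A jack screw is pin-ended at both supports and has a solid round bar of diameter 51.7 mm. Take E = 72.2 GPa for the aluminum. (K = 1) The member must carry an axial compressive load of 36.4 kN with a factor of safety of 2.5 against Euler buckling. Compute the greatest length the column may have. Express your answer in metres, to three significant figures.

I = πd⁴/64 = π×51.7⁴/64 = 3.507×10^5 mm⁴
I = 3.507×10^-7 m⁴
Required critical load P_cr = n·P = 2.5 × 36.4 = 91.00 kN = 9.100×10^4 N
From P_cr = π²EI/(K·L)²:  L = (1/K)·√(π²EI/P_cr) = (1/1)·√(π²×7.22×10^10×3.507×10^-7/9.100×10^4)
L = 1.66 m

L_max ≈ 1.66 m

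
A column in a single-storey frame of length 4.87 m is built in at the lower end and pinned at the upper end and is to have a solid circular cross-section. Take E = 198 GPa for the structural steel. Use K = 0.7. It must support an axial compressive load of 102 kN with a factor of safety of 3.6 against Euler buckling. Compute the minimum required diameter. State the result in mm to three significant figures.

Required P_cr = n·P = 3.6 × 102 = 367.2 kN
L_e = K·L = 0.7 × 4.87 = 3.409 m
Required I = P_cr·L_e²/(π²E) = 3.672×10^5 × 3.409² / (π² × 1.98×10^11) = 2.184×10^-6 m⁴
I_req = 2.184×10^6 mm⁴
Solid circle: I = πd⁴/64  ⇒  d = (64I/π)^(1/4) = (64×2.184×10^6/π)^(1/4) = 81.7 mm

d ≈ 81.7 mm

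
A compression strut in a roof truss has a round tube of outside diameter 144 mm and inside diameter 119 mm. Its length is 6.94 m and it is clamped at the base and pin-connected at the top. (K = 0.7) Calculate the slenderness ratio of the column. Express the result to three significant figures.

d_o = 144 mm, d_i = 119 mm
I = π(d_o⁴ − d_i⁴)/64 = π(144⁴ − 119.0⁴)/64 = 1.126×10^7 mm⁴
A = 5.164×10^3 mm²;  r_min = √(I/A) = √(1.126×10^7/5.164×10^3) = 46.70 mm
L_e = K·L = 0.7 × 6.94 m = 4.858 m = 4858.0 mm
λ = L_e / r_min = 4858.0 / 46.70 = 104

λ ≈ 104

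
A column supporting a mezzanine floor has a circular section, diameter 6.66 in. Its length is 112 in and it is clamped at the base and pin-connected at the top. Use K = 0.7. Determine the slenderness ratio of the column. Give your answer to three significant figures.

For a solid circle r = d/4 = 6.66/4 = 1.665 in
L_e = K·L = 0.7 × 112 = 78.40 in
λ = L_e / r_min = 78.400 / 1.665 = 47.1

λ ≈ 47.1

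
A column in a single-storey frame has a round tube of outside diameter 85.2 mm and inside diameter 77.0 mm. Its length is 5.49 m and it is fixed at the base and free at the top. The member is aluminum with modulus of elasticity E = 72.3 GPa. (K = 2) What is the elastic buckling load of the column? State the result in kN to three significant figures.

P_cr ≈ 5.10 kN

d_o = 85.2 mm, d_i = 77.0 mm
I = π(d_o⁴ − d_i⁴)/64 = π(85.2⁴ − 77.00⁴)/64 = 8.610×10^5 mm⁴
I = 8.610×10^5 mm⁴ = 8.610×10^-7 m⁴
Effective length L_e = K·L = 2 × 5.49 = 10.98 m
P_cr = π²EI / L_e² = π² × 72.3×10⁹ × 8.610×10^-7 / 10.98² = 5.096×10^3 N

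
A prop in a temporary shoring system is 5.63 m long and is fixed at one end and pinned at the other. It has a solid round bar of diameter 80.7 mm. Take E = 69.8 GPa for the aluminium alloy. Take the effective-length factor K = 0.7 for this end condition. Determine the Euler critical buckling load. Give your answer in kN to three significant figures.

P_cr ≈ 92.3 kN

I = πd⁴/64 = π×80.7⁴/64 = 2.082×10^6 mm⁴
I = 2.082×10^6 mm⁴ = 2.082×10^-6 m⁴
Effective length L_e = K·L = 0.7 × 5.63 = 3.941 m
P_cr = π²EI / L_e² = π² × 69.8×10⁹ × 2.082×10^-6 / 3.941² = 9.234×10^4 N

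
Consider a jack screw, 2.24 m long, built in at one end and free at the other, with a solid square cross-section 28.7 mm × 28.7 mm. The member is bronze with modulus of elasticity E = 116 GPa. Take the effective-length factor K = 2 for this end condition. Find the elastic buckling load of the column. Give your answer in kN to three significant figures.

I = a⁴/12 = 28.7⁴/12 = 5.654×10^4 mm⁴
I = 5.654×10^4 mm⁴ = 5.654×10^-8 m⁴
Effective length L_e = K·L = 2 × 2.24 = 4.480 m
P_cr = π²EI / L_e² = π² × 116×10⁹ × 5.654×10^-8 / 4.480² = 3.225×10^3 N

P_cr ≈ 3.23 kN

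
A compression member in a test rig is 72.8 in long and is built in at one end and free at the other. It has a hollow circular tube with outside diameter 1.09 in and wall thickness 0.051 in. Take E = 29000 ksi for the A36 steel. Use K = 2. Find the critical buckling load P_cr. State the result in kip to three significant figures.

Inner diameter d_i = 1.09 − 2×0.051 = 0.9880 in
I = π(d_o⁴ − d_i⁴)/64 = π(1.09⁴ − 0.9880⁴)/64 = 2.252×10^-2 in⁴
Effective length L_e = K·L = 2 × 72.8 = 145.6 in
P_cr = π²EI / L_e² = π² × 29000×10³ × 2.252×10^-2 / 145.6² = 304.0 lb

P_cr ≈ 0.304 kip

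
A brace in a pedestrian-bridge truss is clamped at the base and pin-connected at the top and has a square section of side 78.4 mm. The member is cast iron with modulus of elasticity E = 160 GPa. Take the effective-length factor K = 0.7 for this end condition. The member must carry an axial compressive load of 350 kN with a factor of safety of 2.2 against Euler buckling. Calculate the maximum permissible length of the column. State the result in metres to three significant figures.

I = a⁴/12 = 78.4⁴/12 = 3.148×10^6 mm⁴
I = 3.148×10^-6 m⁴
Required critical load P_cr = n·P = 2.2 × 350 = 770.0 kN = 7.700×10^5 N
From P_cr = π²EI/(K·L)²:  L = (1/K)·√(π²EI/P_cr) = (1/0.7)·√(π²×1.60×10^11×3.148×10^-6/7.700×10^5)
L = 3.63 m

L_max ≈ 3.63 m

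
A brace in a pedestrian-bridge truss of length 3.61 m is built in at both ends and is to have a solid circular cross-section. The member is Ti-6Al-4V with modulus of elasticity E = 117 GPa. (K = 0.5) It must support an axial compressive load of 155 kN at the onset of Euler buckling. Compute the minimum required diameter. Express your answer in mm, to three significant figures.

d ≈ 54.6 mm

L_e = K·L = 0.5 × 3.61 = 1.805 m
Required I = P_cr·L_e²/(π²E) = 1.550×10^5 × 1.805² / (π² × 1.17×10^11) = 4.373×10^-7 m⁴
I_req = 4.373×10^5 mm⁴
Solid circle: I = πd⁴/64  ⇒  d = (64I/π)^(1/4) = (64×4.373×10^5/π)^(1/4) = 54.6 mm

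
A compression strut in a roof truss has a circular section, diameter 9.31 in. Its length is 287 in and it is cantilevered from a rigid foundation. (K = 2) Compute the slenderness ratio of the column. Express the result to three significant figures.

λ ≈ 247

For a solid circle r = d/4 = 9.31/4 = 2.328 in
L_e = K·L = 2 × 287 = 574.0 in
λ = L_e / r_min = 574.00 / 2.328 = 247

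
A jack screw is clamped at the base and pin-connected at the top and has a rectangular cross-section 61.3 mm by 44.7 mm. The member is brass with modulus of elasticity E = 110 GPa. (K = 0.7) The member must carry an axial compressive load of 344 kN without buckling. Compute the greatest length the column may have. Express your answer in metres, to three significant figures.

Buckling occurs about the weak axis: I_min = h·b³/12 with b = 44.7 mm (the shorter side).
I_min = 61.3×44.7³/12 = 4.562×10^5 mm⁴
I = 4.562×10^-7 m⁴
At the buckling limit P_cr = P = 3.440×10^5 N
From P_cr = π²EI/(K·L)²:  L = (1/K)·√(π²EI/P_cr) = (1/0.7)·√(π²×1.10×10^11×4.562×10^-7/3.440×10^5)
L = 1.71 m

L_max ≈ 1.71 m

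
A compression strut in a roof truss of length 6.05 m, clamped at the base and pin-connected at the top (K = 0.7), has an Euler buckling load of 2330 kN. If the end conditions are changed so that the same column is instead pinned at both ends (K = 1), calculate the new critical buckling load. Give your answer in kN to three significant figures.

P_cr ≈ 1140 kN

P_cr ∝ 1/K², so P_cr,new = P_cr,old × (K_old/K_new)² = 2330 × (0.7/1)²
= 2330 × 0.4900 = 1140 kN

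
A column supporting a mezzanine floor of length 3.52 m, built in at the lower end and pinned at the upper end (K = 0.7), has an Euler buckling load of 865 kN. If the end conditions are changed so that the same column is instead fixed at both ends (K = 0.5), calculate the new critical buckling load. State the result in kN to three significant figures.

P_cr ≈ 1700 kN

P_cr ∝ 1/K², so P_cr,new = P_cr,old × (K_old/K_new)² = 865 × (0.7/0.5)²
= 865 × 1.960 = 1700 kN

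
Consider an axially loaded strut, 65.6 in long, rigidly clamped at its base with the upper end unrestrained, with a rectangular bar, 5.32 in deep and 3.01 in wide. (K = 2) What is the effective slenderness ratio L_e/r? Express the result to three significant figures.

For a rectangle r_min = b/√12 = 3.01/√12 = 0.8689 in
L_e = K·L = 2 × 65.6 = 131.2 in
λ = L_e / r_min = 131.20 / 0.8689 = 151

λ ≈ 151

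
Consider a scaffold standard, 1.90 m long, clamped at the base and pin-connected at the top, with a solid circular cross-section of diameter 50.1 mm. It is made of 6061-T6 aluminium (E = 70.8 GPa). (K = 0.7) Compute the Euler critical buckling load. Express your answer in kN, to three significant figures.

I = πd⁴/64 = π×50.1⁴/64 = 3.093×10^5 mm⁴
I = 3.093×10^5 mm⁴ = 3.093×10^-7 m⁴
Effective length L_e = K·L = 0.7 × 1.90 = 1.330 m
P_cr = π²EI / L_e² = π² × 70.8×10⁹ × 3.093×10^-7 / 1.330² = 1.222×10^5 N

P_cr ≈ 122 kN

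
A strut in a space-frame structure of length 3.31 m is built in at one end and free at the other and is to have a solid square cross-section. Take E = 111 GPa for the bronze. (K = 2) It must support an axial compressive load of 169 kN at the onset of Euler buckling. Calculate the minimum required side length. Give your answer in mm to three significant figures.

a ≈ 94.9 mm

L_e = K·L = 2 × 3.31 = 6.620 m
Required I = P_cr·L_e²/(π²E) = 1.690×10^5 × 6.620² / (π² × 1.11×10^11) = 6.761×10^-6 m⁴
I_req = 6.761×10^6 mm⁴
Solid square: I = a⁴/12  ⇒  a = (12I)^(1/4) = (12×6.761×10^6)^(1/4) = 94.9 mm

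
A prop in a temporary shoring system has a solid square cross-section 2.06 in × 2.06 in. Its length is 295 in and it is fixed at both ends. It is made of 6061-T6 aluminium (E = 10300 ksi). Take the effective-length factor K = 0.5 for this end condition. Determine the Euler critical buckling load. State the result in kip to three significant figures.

P_cr ≈ 7.01 kip

I = a⁴/12 = 2.06⁴/12 = 1.501 in⁴
Effective length L_e = K·L = 0.5 × 295 = 147.5 in
P_cr = π²EI / L_e² = π² × 10300×10³ × 1.501 / 147.5² = 7.012×10^3 lb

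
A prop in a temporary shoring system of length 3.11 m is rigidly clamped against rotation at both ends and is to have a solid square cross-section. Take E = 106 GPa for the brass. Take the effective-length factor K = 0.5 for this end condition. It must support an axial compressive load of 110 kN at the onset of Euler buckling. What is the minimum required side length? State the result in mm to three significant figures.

L_e = K·L = 0.5 × 3.11 = 1.555 m
Required I = P_cr·L_e²/(π²E) = 1.100×10^5 × 1.555² / (π² × 1.06×10^11) = 2.542×10^-7 m⁴
I_req = 2.542×10^5 mm⁴
Solid square: I = a⁴/12  ⇒  a = (12I)^(1/4) = (12×2.542×10^5)^(1/4) = 41.8 mm

a ≈ 41.8 mm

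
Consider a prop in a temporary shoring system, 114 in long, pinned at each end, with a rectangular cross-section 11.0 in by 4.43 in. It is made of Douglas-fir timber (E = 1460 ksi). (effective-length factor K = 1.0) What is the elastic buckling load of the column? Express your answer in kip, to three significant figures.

P_cr ≈ 88.4 kip

Buckling occurs about the weak axis: I_min = h·b³/12 with b = 4.43 in (the shorter side).
I_min = 11.0×4.43³/12 = 79.69 in⁴
Effective length L_e = K·L = 1 × 114 = 114.0 in
P_cr = π²EI / L_e² = π² × 1460×10³ × 79.69 / 114.0² = 8.836×10^4 lb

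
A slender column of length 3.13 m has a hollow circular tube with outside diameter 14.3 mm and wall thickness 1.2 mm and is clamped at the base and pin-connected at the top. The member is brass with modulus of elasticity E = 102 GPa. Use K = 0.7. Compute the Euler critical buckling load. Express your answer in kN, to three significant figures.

Inner diameter d_i = 14.3 − 2×1.2 = 11.90 mm
I = π(d_o⁴ − d_i⁴)/64 = π(14.3⁴ − 11.90⁴)/64 = 1.068×10^3 mm⁴
I = 1.068×10^3 mm⁴ = 1.068×10^-9 m⁴
Effective length L_e = K·L = 0.7 × 3.13 = 2.191 m
P_cr = π²EI / L_e² = π² × 102×10⁹ × 1.068×10^-9 / 2.191² = 224.0 N

P_cr ≈ 0.224 kN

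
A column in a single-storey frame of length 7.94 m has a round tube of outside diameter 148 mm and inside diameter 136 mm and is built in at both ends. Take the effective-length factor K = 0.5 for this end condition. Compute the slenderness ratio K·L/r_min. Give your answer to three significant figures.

d_o = 148 mm, d_i = 136 mm
I = π(d_o⁴ − d_i⁴)/64 = π(148⁴ − 136.0⁴)/64 = 6.759×10^6 mm⁴
A = 2.677×10^3 mm²;  r_min = √(I/A) = √(6.759×10^6/2.677×10^3) = 50.25 mm
L_e = K·L = 0.5 × 7.94 m = 3.970 m = 3970.0 mm
λ = L_e / r_min = 3970.0 / 50.25 = 79.0

λ ≈ 79.0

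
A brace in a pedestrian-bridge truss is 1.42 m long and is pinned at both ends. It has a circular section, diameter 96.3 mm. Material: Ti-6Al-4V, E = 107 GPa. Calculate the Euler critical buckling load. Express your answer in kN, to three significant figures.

I = πd⁴/64 = π×96.3⁴/64 = 4.222×10^6 mm⁴
I = 4.222×10^6 mm⁴ = 4.222×10^-6 m⁴
Effective length L_e = K·L = 1 × 1.42 = 1.420 m
P_cr = π²EI / L_e² = π² × 107×10⁹ × 4.222×10^-6 / 1.420² = 2.211×10^6 N

P_cr ≈ 2210 kN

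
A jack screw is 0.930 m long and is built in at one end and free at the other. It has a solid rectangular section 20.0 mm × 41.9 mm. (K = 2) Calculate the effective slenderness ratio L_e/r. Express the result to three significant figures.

For a rectangle r_min = b/√12 = 20.0/√12 = 5.774 mm
L_e = K·L = 2 × 0.930 m = 1.860 m = 1860.0 mm
λ = L_e / r_min = 1860.0 / 5.774 = 322

λ ≈ 322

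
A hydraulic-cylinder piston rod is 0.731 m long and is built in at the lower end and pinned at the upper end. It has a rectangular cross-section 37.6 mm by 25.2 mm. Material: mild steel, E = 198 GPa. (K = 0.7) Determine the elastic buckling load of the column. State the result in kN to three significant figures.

P_cr ≈ 374 kN

Buckling occurs about the weak axis: I_min = h·b³/12 with b = 25.2 mm (the shorter side).
I_min = 37.6×25.2³/12 = 5.014×10^4 mm⁴
I = 5.014×10^4 mm⁴ = 5.014×10^-8 m⁴
Effective length L_e = K·L = 0.7 × 0.731 = 0.5117 m
P_cr = π²EI / L_e² = π² × 198×10⁹ × 5.014×10^-8 / 0.5117² = 3.742×10^5 N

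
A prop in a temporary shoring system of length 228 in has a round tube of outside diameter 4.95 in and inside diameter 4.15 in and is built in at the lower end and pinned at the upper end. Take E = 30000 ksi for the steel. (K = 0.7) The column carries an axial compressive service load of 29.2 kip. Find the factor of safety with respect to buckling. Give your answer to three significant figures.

d_o = 4.95 in, d_i = 4.15 in
I = π(d_o⁴ − d_i⁴)/64 = π(4.95⁴ − 4.150⁴)/64 = 14.91 in⁴
Effective length L_e = K·L = 0.7 × 228 = 159.6 in
P_cr = π²EI / L_e² = π² × 30000×10³ × 14.91 / 159.6² = 1.733×10^5 lb
Factor of safety n = P_cr / P = 173.32 / 29.2 = 5.94

n ≈ 5.94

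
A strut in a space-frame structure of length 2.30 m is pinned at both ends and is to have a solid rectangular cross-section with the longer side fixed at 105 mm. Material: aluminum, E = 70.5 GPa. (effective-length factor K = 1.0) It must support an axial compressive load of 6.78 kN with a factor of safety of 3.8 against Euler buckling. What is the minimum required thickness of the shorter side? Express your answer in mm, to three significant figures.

b ≈ 28.2 mm

Required P_cr = n·P = 3.8 × 6.78 = 25.76 kN
L_e = K·L = 1 × 2.30 = 2.300 m
Required I = P_cr·L_e²/(π²E) = 2.576×10^4 × 2.300² / (π² × 7.05×10^10) = 1.959×10^-7 m⁴
I_req = 1.959×10^5 mm⁴
Rectangle, weak axis: I_min = h·b³/12 with h = 105 mm fixed  ⇒  b = (12I/h)^(1/3) = 28.2 mm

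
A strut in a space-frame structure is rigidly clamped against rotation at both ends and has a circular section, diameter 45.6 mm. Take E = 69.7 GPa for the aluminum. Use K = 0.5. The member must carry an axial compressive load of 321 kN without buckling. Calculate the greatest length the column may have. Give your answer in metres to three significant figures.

I = πd⁴/64 = π×45.6⁴/64 = 2.122×10^5 mm⁴
I = 2.122×10^-7 m⁴
At the buckling limit P_cr = P = 3.210×10^5 N
From P_cr = π²EI/(K·L)²:  L = (1/K)·√(π²EI/P_cr) = (1/0.5)·√(π²×6.97×10^10×2.122×10^-7/3.210×10^5)
L = 1.35 m

L_max ≈ 1.35 m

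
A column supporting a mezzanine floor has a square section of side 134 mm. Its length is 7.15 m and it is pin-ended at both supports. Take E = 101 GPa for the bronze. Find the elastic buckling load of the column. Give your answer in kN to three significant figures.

I = a⁴/12 = 134⁴/12 = 2.687×10^7 mm⁴
I = 2.687×10^7 mm⁴ = 2.687×10^-5 m⁴
Effective length L_e = K·L = 1 × 7.15 = 7.150 m
P_cr = π²EI / L_e² = π² × 101×10⁹ × 2.687×10^-5 / 7.150² = 5.239×10^5 N

P_cr ≈ 524 kN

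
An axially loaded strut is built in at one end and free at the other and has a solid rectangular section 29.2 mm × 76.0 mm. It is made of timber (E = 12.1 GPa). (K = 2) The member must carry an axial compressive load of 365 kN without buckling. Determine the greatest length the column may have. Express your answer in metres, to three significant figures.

L_max ≈ 0.114 m

Buckling occurs about the weak axis: I_min = h·b³/12 with b = 29.2 mm (the shorter side).
I_min = 76.0×29.2³/12 = 1.577×10^5 mm⁴
I = 1.577×10^-7 m⁴
At the buckling limit P_cr = P = 3.650×10^5 N
From P_cr = π²EI/(K·L)²:  L = (1/K)·√(π²EI/P_cr) = (1/2)·√(π²×1.21×10^10×1.577×10^-7/3.650×10^5)
L = 0.114 m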